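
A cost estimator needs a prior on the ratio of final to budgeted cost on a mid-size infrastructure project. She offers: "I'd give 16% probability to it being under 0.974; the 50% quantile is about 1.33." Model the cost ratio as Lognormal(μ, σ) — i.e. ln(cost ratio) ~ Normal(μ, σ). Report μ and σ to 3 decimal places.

μ ≈ 0.285, σ ≈ 0.313

If T ~ Lognormal(μ,σ) then ln T ~ Normal(μ,σ), so the p-quantile of ln T is μ + z_p·σ.
ln(0.974) = -0.02634 and ln(1.33) = 0.2852; z_{0.16} = -0.9945, z_{0.5} = 0.
σ = (0.2852 − -0.02634)/(0 − (-0.9945)) = 0.313.
μ = -0.02634 − (-0.9945)·0.313 = 0.285.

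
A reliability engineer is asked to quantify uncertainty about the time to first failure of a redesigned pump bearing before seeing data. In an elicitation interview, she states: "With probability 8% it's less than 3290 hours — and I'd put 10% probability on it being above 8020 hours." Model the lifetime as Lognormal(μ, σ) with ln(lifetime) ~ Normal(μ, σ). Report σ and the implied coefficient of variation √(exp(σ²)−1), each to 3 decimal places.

σ ≈ 0.332, CV ≈ 0.341

If T ~ Lognormal(μ,σ) then ln T ~ Normal(μ,σ), so the p-quantile of ln T is μ + z_p·σ.
ln(3290) = 8.099 and ln(8020) = 8.99; z_{0.08} = -1.405, z_{0.9} = 1.282.
σ = (8.99 − 8.099)/(1.282 − (-1.405)) = 0.332.
μ = 8.099 − (-1.405)·0.332 = 8.565.
CV = √(exp(σ²)−1) = √(exp(0.1100)−1) = 0.341.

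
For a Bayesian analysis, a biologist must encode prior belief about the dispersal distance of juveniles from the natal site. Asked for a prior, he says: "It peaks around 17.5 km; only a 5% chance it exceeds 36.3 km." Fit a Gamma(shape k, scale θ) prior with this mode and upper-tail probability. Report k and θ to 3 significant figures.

Gamma(k,θ) with k>1 has mode (k−1)θ, so θ = 17.5/(k−1).
Need P(X < 36.3) = 0.95 with θ tied to k this way. Start at k = 2, θ = 17.5: P(X<36.3) ≈ 0.614.
Too low — raise k to concentrate. Iterating converges to k ≈ 6.19.
Then θ = 17.5/(6.19−1) ≈ 3.37.

k ≈ 6.19, θ ≈ 3.37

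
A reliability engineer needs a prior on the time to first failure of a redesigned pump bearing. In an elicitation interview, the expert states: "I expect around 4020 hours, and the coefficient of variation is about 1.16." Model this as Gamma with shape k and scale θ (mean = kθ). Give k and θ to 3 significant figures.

For Gamma(k, scale θ): mean = kθ, variance = kθ², so CV = 1/√k.
CV = 1.16, hence k = 1/CV² = 0.743.
Then θ = mean/k = 4020/0.743 = 5410.

k ≈ 0.743, θ ≈ 5410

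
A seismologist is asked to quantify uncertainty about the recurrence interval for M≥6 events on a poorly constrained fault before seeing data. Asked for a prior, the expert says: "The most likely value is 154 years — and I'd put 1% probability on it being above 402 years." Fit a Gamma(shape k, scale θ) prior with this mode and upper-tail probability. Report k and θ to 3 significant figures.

Gamma(k,θ) with k>1 has mode (k−1)θ, so θ = 154/(k−1).
Need P(X < 402) = 0.99 with θ tied to k this way. Start at k = 2, θ = 154: P(X<402) ≈ 0.735.
Too low — raise k to concentrate. Iterating converges to k ≈ 6.05.
Then θ = 154/(6.05−1) ≈ 30.5.

k ≈ 6.05, θ ≈ 30.5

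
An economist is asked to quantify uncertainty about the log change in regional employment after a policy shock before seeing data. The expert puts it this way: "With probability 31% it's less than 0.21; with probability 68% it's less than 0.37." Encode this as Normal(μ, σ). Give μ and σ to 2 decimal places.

The p-quantile of Normal(μ,σ) is μ + z_p·σ, with z_{0.31} = -0.4959 and z_{0.68} = 0.4677.
Eliminate σ: μ = (z₂·x₁ − z₁·x₂)/(z₂ − z₁) = (0.4677·0.21 − (-0.4959)·0.37)/0.9635 = 0.29.
Then σ = (x₂ − x₁)/(z₂ − z₁) = (0.37 − 0.21)/0.9635 = 0.17.

μ = 0.29, σ = 0.17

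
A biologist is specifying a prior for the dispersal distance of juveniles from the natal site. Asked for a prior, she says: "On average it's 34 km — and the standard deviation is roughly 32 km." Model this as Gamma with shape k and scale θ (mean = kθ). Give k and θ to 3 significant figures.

For Gamma(k, scale θ): mean = kθ, variance = kθ², so CV = 1/√k.
CV = SD/mean = 32/34 = 0.9412, hence k = 1/CV² = 1.13.
Then θ = mean/k = 34/1.13 = 30.1.

k ≈ 1.13, θ ≈ 30.1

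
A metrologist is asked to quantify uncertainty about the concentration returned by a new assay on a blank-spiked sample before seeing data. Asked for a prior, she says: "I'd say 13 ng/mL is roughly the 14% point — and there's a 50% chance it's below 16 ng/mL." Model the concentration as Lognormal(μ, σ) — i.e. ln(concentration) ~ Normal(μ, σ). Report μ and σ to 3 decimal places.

μ ≈ 2.773, σ ≈ 0.192

If T ~ Lognormal(μ,σ) then ln T ~ Normal(μ,σ), so the p-quantile of ln T is μ + z_p·σ.
ln(13) = 2.565 and ln(16) = 2.773; z_{0.14} = -1.08, z_{0.5} = 0.
σ = (2.773 − 2.565)/(0 − (-1.08)) = 0.192.
μ = 2.565 − (-1.08)·0.192 = 2.773.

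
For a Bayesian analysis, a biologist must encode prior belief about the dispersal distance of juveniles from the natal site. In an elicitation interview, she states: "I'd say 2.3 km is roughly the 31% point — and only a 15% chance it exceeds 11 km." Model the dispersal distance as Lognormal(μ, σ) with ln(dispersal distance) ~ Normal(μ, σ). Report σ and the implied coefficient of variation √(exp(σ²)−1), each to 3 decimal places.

σ ≈ 1.021, CV ≈ 1.356

If T ~ Lognormal(μ,σ) then ln T ~ Normal(μ,σ), so the p-quantile of ln T is μ + z_p·σ.
ln(2.3) = 0.8329 and ln(11) = 2.398; z_{0.31} = -0.4959, z_{0.85} = 1.036.
σ = (2.398 − 0.8329)/(1.036 − (-0.4959)) = 1.021.
μ = 0.8329 − (-0.4959)·1.021 = 1.339.
CV = √(exp(σ²)−1) = √(exp(1.0431)−1) = 1.356.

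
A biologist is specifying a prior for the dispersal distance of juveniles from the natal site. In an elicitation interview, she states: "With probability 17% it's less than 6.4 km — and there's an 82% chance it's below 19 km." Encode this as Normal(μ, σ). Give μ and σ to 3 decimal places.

For Normal(μ,σ), the p-quantile is μ + z_p·σ. Here z_{0.17} = -0.9542, z_{0.82} = 0.9154.
So 6.4 = μ − 0.9542σ and 19 = μ + 0.9154σ.
Subtracting: σ = (19 − 6.4)/(0.9154 − (-0.9542)) = 6.740.
Then μ = 6.4 − (-0.9542)·6.740 = 12.831.

μ = 12.831, σ = 6.740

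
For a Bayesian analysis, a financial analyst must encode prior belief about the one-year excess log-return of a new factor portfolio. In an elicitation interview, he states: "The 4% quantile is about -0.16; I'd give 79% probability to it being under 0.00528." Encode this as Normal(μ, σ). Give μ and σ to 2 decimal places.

μ = -0.05, σ = 0.06

The p-quantile of Normal(μ,σ) is μ + z_p·σ, with z_{0.04} = -1.751 and z_{0.79} = 0.8064.
Eliminate σ: μ = (z₂·x₁ − z₁·x₂)/(z₂ − z₁) = (0.8064·-0.16 − (-1.751)·0.00528)/2.557 = -0.05.
Then σ = (x₂ − x₁)/(z₂ − z₁) = (0.00528 − -0.16)/2.557 = 0.06.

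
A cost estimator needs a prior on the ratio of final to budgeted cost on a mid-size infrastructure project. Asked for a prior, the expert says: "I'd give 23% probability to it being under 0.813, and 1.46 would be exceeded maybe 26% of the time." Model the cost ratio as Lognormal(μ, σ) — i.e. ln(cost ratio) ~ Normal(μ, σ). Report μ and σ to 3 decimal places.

μ ≈ 0.106, σ ≈ 0.424

If T ~ Lognormal(μ,σ) then ln T ~ Normal(μ,σ), so the p-quantile of ln T is μ + z_p·σ.
ln(0.813) = -0.207 and ln(1.46) = 0.3784; z_{0.23} = -0.7388, z_{0.74} = 0.6433.
σ = (0.3784 − -0.207)/(0.6433 − (-0.7388)) = 0.424.
μ = -0.207 − (-0.7388)·0.424 = 0.106.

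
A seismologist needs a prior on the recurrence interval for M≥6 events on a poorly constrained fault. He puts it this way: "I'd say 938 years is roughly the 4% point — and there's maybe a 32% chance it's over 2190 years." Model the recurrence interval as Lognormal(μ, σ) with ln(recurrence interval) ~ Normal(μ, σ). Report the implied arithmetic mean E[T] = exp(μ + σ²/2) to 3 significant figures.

If T ~ Lognormal(μ,σ) then ln T ~ Normal(μ,σ), so the p-quantile of ln T is μ + z_p·σ.
ln(938) = 6.844 and ln(2190) = 7.692; z_{0.04} = -1.751, z_{0.68} = 0.4677.
σ = (7.692 − 6.844)/(0.4677 − (-1.751)) = 0.382.
μ = 6.844 − (-1.751)·0.382 = 7.513.
E[T] = exp(μ + σ²/2) = exp(7.513 + 0.0730) = 1970 years.

E[T] ≈ 1970 years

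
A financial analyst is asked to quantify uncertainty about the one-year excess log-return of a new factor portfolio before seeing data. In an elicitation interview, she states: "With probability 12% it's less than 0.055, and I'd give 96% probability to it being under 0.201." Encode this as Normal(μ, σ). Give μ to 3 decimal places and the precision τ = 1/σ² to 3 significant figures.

μ = 0.114, τ = 402

For Normal(μ,σ), the p-quantile is μ + z_p·σ. Here z_{0.12} = -1.175, z_{0.96} = 1.751.
So 0.055 = μ − 1.175σ and 0.201 = μ + 1.751σ.
Subtracting: σ = (0.201 − 0.055)/(1.751 − (-1.175)) = 0.050.
Then μ = 0.055 − (-1.175)·0.050 = 0.114.
Precision τ = 1/σ² = 1/0.0499² = 402.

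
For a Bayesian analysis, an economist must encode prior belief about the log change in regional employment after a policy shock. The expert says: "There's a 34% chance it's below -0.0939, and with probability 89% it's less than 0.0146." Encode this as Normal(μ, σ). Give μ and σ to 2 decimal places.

For Normal(μ,σ), the p-quantile is μ + z_p·σ. Here z_{0.34} = -0.4125, z_{0.89} = 1.227.
So -0.0939 = μ − 0.4125σ and 0.0146 = μ + 1.227σ.
Subtracting: σ = (0.0146 − -0.0939)/(1.227 − (-0.4125)) = 0.07.
Then μ = -0.0939 − (-0.4125)·0.07 = -0.07.

μ = -0.07, σ = 0.07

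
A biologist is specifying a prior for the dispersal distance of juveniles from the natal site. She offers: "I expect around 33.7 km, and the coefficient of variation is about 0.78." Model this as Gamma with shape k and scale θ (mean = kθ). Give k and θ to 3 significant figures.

k ≈ 1.64, θ ≈ 20.5

For Gamma(k, scale θ): mean = kθ, variance = kθ², so CV = 1/√k.
CV = 0.78, hence k = 1/CV² = 1.64.
Then θ = mean/k = 33.7/1.64 = 20.5.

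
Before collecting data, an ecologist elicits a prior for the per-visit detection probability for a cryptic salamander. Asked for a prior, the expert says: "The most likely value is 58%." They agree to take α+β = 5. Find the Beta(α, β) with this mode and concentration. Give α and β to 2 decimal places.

α = 2.74, β = 2.26

For α,β > 1 the Beta mode is (α−1)/(α+β−2). With α+β = 5, the mode is (α−1)/3.
Set (α−1)/3 = 0.58 → α = 1 + 0.58·3 = 2.74.
β = 5 − α = 2.26.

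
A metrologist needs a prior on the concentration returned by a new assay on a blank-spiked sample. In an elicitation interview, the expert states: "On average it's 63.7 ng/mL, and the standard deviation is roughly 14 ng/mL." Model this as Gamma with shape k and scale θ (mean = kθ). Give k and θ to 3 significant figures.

For Gamma(k, scale θ): mean = kθ, variance = kθ², so CV = 1/√k.
CV = SD/mean = 14/63.7 = 0.2198, hence k = 1/CV² = 20.7.
Then θ = mean/k = 63.7/20.7 = 3.08.

k ≈ 20.7, θ ≈ 3.08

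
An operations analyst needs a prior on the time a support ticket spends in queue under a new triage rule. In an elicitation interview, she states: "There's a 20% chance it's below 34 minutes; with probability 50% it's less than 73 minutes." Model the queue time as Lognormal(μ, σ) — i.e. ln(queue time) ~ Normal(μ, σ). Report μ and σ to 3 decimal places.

If T ~ Lognormal(μ,σ) then ln T ~ Normal(μ,σ), so the p-quantile of ln T is μ + z_p·σ.
ln(34) = 3.526 and ln(73) = 4.29; z_{0.2} = -0.8416, z_{0.5} = 0.
σ = (4.29 − 3.526)/(0 − (-0.8416)) = 0.908.
μ = 3.526 − (-0.8416)·0.908 = 4.290.

μ ≈ 4.290, σ ≈ 0.908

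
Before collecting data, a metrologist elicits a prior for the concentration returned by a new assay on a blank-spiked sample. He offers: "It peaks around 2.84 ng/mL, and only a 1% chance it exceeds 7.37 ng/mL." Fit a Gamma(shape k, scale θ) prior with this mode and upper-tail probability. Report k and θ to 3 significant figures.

k ≈ 6.12, θ ≈ 0.555

Gamma(k,θ) with k>1 has mode (k−1)θ, so θ = 2.84/(k−1).
Need P(X < 7.37) = 0.99 with θ tied to k this way. Start at k = 2, θ = 2.84: P(X<7.37) ≈ 0.732.
Too low — raise k to concentrate. Iterating converges to k ≈ 6.12.
Then θ = 2.84/(6.12−1) ≈ 0.555.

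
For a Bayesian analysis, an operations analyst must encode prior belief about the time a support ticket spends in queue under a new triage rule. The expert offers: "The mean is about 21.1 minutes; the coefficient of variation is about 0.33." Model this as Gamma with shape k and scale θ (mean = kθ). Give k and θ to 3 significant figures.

k ≈ 9.18, θ ≈ 2.3

For Gamma(k, scale θ): mean = kθ, variance = kθ², so CV = 1/√k.
CV = 0.33, hence k = 1/CV² = 9.18.
Then θ = mean/k = 21.1/9.18 = 2.3.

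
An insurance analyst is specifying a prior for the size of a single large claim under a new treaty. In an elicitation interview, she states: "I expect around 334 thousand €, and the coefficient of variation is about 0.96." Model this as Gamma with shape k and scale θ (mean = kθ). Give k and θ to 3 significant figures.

For Gamma(k, scale θ): mean = kθ, variance = kθ², so CV = 1/√k.
CV = 0.96, hence k = 1/CV² = 1.09.
Then θ = mean/k = 334/1.09 = 308.

k ≈ 1.09, θ ≈ 308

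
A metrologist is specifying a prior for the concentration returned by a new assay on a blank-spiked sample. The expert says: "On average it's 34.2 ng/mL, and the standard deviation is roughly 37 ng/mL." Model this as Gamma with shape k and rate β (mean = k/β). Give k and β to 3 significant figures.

For Gamma(k, rate β): mean = k/β, variance = k/β², so CV = 1/√k.
CV = SD/mean = 37/34.2 = 1.082, hence k = 1/CV² = 0.854.
Then β = k/mean = 0.854/34.2 = 0.025.

k ≈ 0.854, β ≈ 0.025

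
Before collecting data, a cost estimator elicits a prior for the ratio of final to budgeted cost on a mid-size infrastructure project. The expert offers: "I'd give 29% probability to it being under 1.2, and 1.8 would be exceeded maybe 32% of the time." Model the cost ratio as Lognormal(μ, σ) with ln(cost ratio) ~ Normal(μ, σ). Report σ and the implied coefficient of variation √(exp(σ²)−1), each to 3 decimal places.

If T ~ Lognormal(μ,σ) then ln T ~ Normal(μ,σ), so the p-quantile of ln T is μ + z_p·σ.
ln(1.2) = 0.1823 and ln(1.8) = 0.5878; z_{0.29} = -0.5534, z_{0.68} = 0.4677.
σ = (0.5878 − 0.1823)/(0.4677 − (-0.5534)) = 0.397.
μ = 0.1823 − (-0.5534)·0.397 = 0.402.
CV = √(exp(σ²)−1) = √(exp(0.1577)−1) = 0.413.

σ ≈ 0.397, CV ≈ 0.413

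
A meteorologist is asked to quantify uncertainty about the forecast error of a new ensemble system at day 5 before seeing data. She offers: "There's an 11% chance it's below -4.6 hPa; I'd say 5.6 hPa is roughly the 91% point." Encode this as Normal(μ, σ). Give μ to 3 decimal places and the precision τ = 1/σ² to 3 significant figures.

For Normal(μ,σ), the p-quantile is μ + z_p·σ. Here z_{0.11} = -1.227, z_{0.91} = 1.341.
So -4.6 = μ − 1.227σ and 5.6 = μ + 1.341σ.
Subtracting: σ = (5.6 − -4.6)/(1.341 − (-1.227)) = 3.973.
Then μ = -4.6 − (-1.227)·3.973 = 0.273.
Precision τ = 1/σ² = 1/3.973² = 0.0634.

μ = 0.273, τ = 0.0634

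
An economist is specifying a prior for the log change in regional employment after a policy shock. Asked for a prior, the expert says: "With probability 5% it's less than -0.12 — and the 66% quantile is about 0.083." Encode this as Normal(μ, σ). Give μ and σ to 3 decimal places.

μ = 0.042, σ = 0.099

For Normal(μ,σ), the p-quantile is μ + z_p·σ. Here z_{0.05} = -1.645, z_{0.66} = 0.4125.
So -0.12 = μ − 1.645σ and 0.083 = μ + 0.4125σ.
Subtracting: σ = (0.083 − -0.12)/(0.4125 − (-1.645)) = 0.099.
Then μ = -0.12 − (-1.645)·0.099 = 0.042.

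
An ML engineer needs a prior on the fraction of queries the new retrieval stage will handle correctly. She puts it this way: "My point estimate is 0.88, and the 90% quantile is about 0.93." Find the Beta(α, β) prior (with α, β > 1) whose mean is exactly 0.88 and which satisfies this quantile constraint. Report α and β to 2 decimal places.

With mean 0.88 fixed, write α = 0.88s, β = 0.12s where s = α+β.
Need P(θ < 0.93) = 0.9 under Beta(0.88s, 0.12s). Normal approximation: (q−m)/√(m(1−m)/s) ≈ z_{0.9} = 1.28, so s ≈ 0.88·0.12·(1.28)²/(0.93−0.88)² = 69.4.
At s = 69.4: P(θ<0.93) ≈ 0.918. Adjusting to match 0.9 gives s ≈ 60.30.
So α = 0.88·60.30 ≈ 53.07, β = 0.12·60.30 ≈ 7.24.

α ≈ 53.07, β ≈ 7.24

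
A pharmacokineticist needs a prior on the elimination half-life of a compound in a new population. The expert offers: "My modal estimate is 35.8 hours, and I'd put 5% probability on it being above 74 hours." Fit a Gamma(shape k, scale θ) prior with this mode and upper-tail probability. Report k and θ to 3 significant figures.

k ≈ 6.24, θ ≈ 6.83

Gamma(k,θ) with k>1 has mode (k−1)θ, so θ = 35.8/(k−1).
Need P(X < 74) = 0.95 with θ tied to k this way. Start at k = 2, θ = 35.8: P(X<74) ≈ 0.612.
Too low — raise k to concentrate. Iterating converges to k ≈ 6.24.
Then θ = 35.8/(6.24−1) ≈ 6.83.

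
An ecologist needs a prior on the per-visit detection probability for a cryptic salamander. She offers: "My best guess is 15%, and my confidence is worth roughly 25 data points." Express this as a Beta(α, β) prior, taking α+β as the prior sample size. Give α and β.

α = 3.75, β = 21.25

Under the effective-sample-size interpretation, Beta(α, β) has prior mean α/(α+β) and prior sample size α+β.
So α+β = 25 and α/(α+β) = 0.15, giving α = 0.15·25 = 3.75 and β = 25 − 3.75 = 21.25.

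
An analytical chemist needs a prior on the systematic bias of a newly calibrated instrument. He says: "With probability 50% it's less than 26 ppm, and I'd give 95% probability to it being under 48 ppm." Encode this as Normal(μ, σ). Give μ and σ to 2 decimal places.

For Normal(μ,σ), the p-quantile is μ + z_p·σ. Here z_{0.5} = 0, z_{0.95} = 1.645.
So 26 = μ + 0σ and 48 = μ + 1.645σ.
Subtracting: σ = (48 − 26)/(1.645 − (0)) = 13.38.
Then μ = 26 − (0)·13.38 = 26.00.

μ = 26.00, σ = 13.38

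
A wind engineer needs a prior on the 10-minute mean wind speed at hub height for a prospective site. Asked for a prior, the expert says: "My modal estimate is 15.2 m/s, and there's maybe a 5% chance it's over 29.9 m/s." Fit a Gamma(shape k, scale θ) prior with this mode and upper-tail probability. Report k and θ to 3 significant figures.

Gamma(k,θ) with k>1 has mode (k−1)θ, so θ = 15.2/(k−1).
Need P(X < 29.9) = 0.95 with θ tied to k this way. Start at k = 2, θ = 15.2: P(X<29.9) ≈ 0.585.
Too low — raise k to concentrate. Iterating converges to k ≈ 7.06.
Then θ = 15.2/(7.06−1) ≈ 2.51.

k ≈ 7.06, θ ≈ 2.51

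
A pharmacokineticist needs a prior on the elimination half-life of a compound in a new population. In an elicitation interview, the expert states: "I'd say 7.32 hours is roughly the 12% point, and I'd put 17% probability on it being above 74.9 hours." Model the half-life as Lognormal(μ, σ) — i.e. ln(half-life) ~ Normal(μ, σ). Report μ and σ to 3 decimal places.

If T ~ Lognormal(μ,σ) then ln T ~ Normal(μ,σ), so the p-quantile of ln T is μ + z_p·σ.
ln(7.32) = 1.991 and ln(74.9) = 4.316; z_{0.12} = -1.175, z_{0.83} = 0.9542.
σ = (4.316 − 1.991)/(0.9542 − (-1.175)) = 1.092.
μ = 1.991 − (-1.175)·1.092 = 3.274.

μ ≈ 3.274, σ ≈ 1.092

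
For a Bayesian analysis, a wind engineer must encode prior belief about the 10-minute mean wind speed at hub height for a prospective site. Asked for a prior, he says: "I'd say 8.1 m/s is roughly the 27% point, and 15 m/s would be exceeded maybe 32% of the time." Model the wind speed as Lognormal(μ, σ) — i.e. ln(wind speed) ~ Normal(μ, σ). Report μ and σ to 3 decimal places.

If T ~ Lognormal(μ,σ) then ln T ~ Normal(μ,σ), so the p-quantile of ln T is μ + z_p·σ.
ln(8.1) = 2.092 and ln(15) = 2.708; z_{0.27} = -0.6128, z_{0.68} = 0.4677.
σ = (2.708 − 2.092)/(0.4677 − (-0.6128)) = 0.570.
μ = 2.092 − (-0.6128)·0.570 = 2.441.

μ ≈ 2.441, σ ≈ 0.570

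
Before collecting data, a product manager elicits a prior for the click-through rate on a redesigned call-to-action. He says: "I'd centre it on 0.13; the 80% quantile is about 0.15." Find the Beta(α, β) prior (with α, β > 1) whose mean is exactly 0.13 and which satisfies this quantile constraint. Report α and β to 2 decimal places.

With mean 0.13 fixed, write α = 0.13s, β = 0.87s where s = α+β.
Need P(θ < 0.15) = 0.8 under Beta(0.13s, 0.87s). Normal approximation: (q−m)/√(m(1−m)/s) ≈ z_{0.8} = 0.842, so s ≈ 0.13·0.87·(0.842)²/(0.15−0.13)² = 200.3.
At s = 200.3: P(θ<0.15) ≈ 0.805. Adjusting to match 0.8 gives s ≈ 191.46.
So α = 0.13·191.46 ≈ 24.89, β = 0.87·191.46 ≈ 166.57.

α ≈ 24.89, β ≈ 166.57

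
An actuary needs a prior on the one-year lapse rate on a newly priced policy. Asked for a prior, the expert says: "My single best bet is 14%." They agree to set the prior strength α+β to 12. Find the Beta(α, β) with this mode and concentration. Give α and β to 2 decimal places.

α = 2.40, β = 9.60

For α,β > 1 the Beta mode is (α−1)/(α+β−2). With α+β = 12, the mode is (α−1)/10.
Set (α−1)/10 = 0.14 → α = 1 + 0.14·10 = 2.40.
β = 12 − α = 9.60.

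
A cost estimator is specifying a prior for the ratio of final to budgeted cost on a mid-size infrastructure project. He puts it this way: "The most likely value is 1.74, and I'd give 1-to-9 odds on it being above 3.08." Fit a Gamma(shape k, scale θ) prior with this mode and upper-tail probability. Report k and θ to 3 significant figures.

Gamma(k,θ) with k>1 has mode (k−1)θ, so θ = 1.74/(k−1).
Need P(X < 3.08) = 0.9 with θ tied to k this way. Start at k = 2, θ = 1.74: P(X<3.08) ≈ 0.528.
Too low — raise k to concentrate. Iterating converges to k ≈ 6.83.
Then θ = 1.74/(6.83−1) ≈ 0.298.

k ≈ 6.83, θ ≈ 0.298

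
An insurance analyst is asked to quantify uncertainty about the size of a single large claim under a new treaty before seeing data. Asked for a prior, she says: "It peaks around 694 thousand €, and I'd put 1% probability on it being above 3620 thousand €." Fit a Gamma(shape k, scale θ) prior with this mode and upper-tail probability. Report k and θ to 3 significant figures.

Gamma(k,θ) with k>1 has mode (k−1)θ, so θ = 694/(k−1).
Need P(X < 3620) = 0.99 with θ tied to k this way. Start at k = 2, θ = 694: P(X<3620) ≈ 0.966.
Too low — raise k to concentrate. Iterating converges to k ≈ 2.42.
Then θ = 694/(2.42−1) ≈ 489.

k ≈ 2.42, θ ≈ 489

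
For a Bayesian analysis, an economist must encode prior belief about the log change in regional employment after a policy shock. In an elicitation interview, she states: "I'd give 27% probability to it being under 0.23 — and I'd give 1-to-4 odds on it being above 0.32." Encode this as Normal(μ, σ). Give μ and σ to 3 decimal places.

For Normal(μ,σ), the p-quantile is μ + z_p·σ. Here z_{0.27} = -0.6128, z_{0.8} = 0.8416.
So 0.23 = μ − 0.6128σ and 0.32 = μ + 0.8416σ.
Subtracting: σ = (0.32 − 0.23)/(0.8416 − (-0.6128)) = 0.062.
Then μ = 0.23 − (-0.6128)·0.062 = 0.268.

μ = 0.268, σ = 0.062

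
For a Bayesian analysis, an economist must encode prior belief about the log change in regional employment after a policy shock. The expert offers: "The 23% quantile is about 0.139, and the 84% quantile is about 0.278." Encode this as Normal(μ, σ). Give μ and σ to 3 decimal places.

The p-quantile of Normal(μ,σ) is μ + z_p·σ, with z_{0.23} = -0.7388 and z_{0.84} = 0.9945.
Eliminate σ: μ = (z₂·x₁ − z₁·x₂)/(z₂ − z₁) = (0.9945·0.139 − (-0.7388)·0.278)/1.733 = 0.198.
Then σ = (x₂ − x₁)/(z₂ − z₁) = (0.278 − 0.139)/1.733 = 0.080.

μ = 0.198, σ = 0.080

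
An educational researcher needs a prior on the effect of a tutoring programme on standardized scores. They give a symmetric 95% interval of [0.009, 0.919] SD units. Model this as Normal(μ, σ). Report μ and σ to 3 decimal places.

μ = 0.464, σ = 0.232

A symmetric 95% interval runs μ ± z·σ with z = 1.96.
Half-width = 0.455, so σ = 0.455/1.96 = 0.232.
μ is the interval midpoint, 0.464.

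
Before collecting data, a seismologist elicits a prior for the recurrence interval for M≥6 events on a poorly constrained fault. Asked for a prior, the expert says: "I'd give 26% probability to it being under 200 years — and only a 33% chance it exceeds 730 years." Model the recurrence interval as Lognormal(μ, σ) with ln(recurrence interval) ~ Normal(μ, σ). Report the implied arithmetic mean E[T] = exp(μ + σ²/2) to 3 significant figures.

If T ~ Lognormal(μ,σ) then ln T ~ Normal(μ,σ), so the p-quantile of ln T is μ + z_p·σ.
ln(200) = 5.298 and ln(730) = 6.593; z_{0.26} = -0.6433, z_{0.67} = 0.4399.
σ = (6.593 − 5.298)/(0.4399 − (-0.6433)) = 1.195.
μ = 5.298 − (-0.6433)·1.195 = 6.067.
E[T] = exp(μ + σ²/2) = exp(6.067 + 0.7143) = 881 years.

E[T] ≈ 881 years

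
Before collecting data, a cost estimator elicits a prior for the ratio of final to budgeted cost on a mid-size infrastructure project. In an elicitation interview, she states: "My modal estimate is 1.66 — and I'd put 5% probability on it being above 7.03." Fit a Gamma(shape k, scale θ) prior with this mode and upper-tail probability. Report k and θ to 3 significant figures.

k ≈ 2.19, θ ≈ 1.39

Gamma(k,θ) with k>1 has mode (k−1)θ, so θ = 1.66/(k−1).
Need P(X < 7.03) = 0.95 with θ tied to k this way. Start at k = 2, θ = 1.66: P(X<7.03) ≈ 0.924.
Too low — raise k to concentrate. Iterating converges to k ≈ 2.19.
Then θ = 1.66/(2.19−1) ≈ 1.39.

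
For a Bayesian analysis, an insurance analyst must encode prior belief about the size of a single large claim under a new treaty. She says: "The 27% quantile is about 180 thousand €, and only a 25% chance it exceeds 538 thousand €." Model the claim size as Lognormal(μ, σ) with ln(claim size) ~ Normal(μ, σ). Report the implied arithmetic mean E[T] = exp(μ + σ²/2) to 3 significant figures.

E[T] ≈ 435 thousand €

If T ~ Lognormal(μ,σ) then ln T ~ Normal(μ,σ), so the p-quantile of ln T is μ + z_p·σ.
ln(180) = 5.193 and ln(538) = 6.288; z_{0.27} = -0.6128, z_{0.75} = 0.6745.
σ = (6.288 − 5.193)/(0.6745 − (-0.6128)) = 0.851.
μ = 5.193 − (-0.6128)·0.851 = 5.714.
E[T] = exp(μ + σ²/2) = exp(5.714 + 0.3617) = 435 thousand €.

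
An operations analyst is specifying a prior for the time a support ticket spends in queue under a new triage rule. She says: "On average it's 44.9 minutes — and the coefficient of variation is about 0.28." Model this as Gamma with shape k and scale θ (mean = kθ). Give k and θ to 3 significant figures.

k ≈ 12.8, θ ≈ 3.52

For Gamma(k, scale θ): mean = kθ, variance = kθ², so CV = 1/√k.
CV = 0.28, hence k = 1/CV² = 12.8.
Then θ = mean/k = 44.9/12.8 = 3.52.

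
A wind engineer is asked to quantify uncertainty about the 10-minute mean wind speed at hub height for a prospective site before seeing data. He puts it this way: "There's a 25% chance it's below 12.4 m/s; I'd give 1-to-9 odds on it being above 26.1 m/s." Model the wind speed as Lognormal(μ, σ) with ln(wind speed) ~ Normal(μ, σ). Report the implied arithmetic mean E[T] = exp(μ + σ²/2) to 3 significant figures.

If T ~ Lognormal(μ,σ) then ln T ~ Normal(μ,σ), so the p-quantile of ln T is μ + z_p·σ.
ln(12.4) = 2.518 and ln(26.1) = 3.262; z_{0.25} = -0.6745, z_{0.9} = 1.282.
σ = (3.262 − 2.518)/(1.282 − (-0.6745)) = 0.380.
μ = 2.518 − (-0.6745)·0.380 = 2.774.
E[T] = exp(μ + σ²/2) = exp(2.774 + 0.0724) = 17.2 m/s.

E[T] ≈ 17.2 m/s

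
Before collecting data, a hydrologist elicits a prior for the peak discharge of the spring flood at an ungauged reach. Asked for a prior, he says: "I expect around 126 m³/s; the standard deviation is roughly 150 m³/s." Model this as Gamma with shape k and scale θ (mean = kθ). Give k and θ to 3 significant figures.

For Gamma(k, scale θ): mean = kθ, variance = kθ², so CV = 1/√k.
CV = SD/mean = 150/126 = 1.19, hence k = 1/CV² = 0.706.
Then θ = mean/k = 126/0.706 = 179.

k ≈ 0.706, θ ≈ 179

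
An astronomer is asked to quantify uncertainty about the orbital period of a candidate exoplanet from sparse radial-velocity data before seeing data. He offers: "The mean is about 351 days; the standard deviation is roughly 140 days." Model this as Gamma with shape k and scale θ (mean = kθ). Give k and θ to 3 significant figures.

For Gamma(k, scale θ): mean = kθ, variance = kθ², so CV = 1/√k.
CV = SD/mean = 140/351 = 0.3989, hence k = 1/CV² = 6.29.
Then θ = mean/k = 351/6.29 = 55.8.

k ≈ 6.29, θ ≈ 55.8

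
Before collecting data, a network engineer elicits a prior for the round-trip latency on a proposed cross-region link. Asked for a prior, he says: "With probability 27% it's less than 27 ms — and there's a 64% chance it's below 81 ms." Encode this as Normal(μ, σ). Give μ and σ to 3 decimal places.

μ = 61.071, σ = 55.597

The p-quantile of Normal(μ,σ) is μ + z_p·σ, with z_{0.27} = -0.6128 and z_{0.64} = 0.3585.
Eliminate σ: μ = (z₂·x₁ − z₁·x₂)/(z₂ − z₁) = (0.3585·27 − (-0.6128)·81)/0.9713 = 61.071.
Then σ = (x₂ − x₁)/(z₂ − z₁) = (81 − 27)/0.9713 = 55.597.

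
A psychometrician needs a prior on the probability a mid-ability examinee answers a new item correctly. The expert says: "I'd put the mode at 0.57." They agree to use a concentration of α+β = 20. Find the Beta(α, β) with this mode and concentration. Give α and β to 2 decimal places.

α = 11.26, β = 8.74

For α,β > 1 the Beta mode is (α−1)/(α+β−2). With α+β = 20, the mode is (α−1)/18.
Set (α−1)/18 = 0.57 → α = 1 + 0.57·18 = 11.26.
β = 20 − α = 8.74.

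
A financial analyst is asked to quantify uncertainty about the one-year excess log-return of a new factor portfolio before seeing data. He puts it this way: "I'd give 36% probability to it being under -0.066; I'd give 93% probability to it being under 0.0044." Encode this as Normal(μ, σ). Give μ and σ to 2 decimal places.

For Normal(μ,σ), the p-quantile is μ + z_p·σ. Here z_{0.36} = -0.3585, z_{0.93} = 1.476.
So -0.066 = μ − 0.3585σ and 0.0044 = μ + 1.476σ.
Subtracting: σ = (0.0044 − -0.066)/(1.476 − (-0.3585)) = 0.04.
Then μ = -0.066 − (-0.3585)·0.04 = -0.05.

μ = -0.05, σ = 0.04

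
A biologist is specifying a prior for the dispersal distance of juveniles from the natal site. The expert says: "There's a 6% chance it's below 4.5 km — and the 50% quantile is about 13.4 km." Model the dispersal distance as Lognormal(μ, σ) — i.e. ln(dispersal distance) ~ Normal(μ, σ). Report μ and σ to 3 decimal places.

If T ~ Lognormal(μ,σ) then ln T ~ Normal(μ,σ), so the p-quantile of ln T is μ + z_p·σ.
ln(4.5) = 1.504 and ln(13.4) = 2.595; z_{0.06} = -1.555, z_{0.5} = 0.
σ = (2.595 − 1.504)/(0 − (-1.555)) = 0.702.
μ = 1.504 − (-1.555)·0.702 = 2.595.

μ ≈ 2.595, σ ≈ 0.702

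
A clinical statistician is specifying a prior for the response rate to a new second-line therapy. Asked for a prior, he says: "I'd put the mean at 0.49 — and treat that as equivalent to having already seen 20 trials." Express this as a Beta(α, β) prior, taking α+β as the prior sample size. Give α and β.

Under the effective-sample-size interpretation, Beta(α, β) has prior mean α/(α+β) and prior sample size α+β.
So α+β = 20 and α/(α+β) = 0.49, giving α = 0.49·20 = 9.8 and β = 20 − 9.8 = 10.2.

α = 9.8, β = 10.2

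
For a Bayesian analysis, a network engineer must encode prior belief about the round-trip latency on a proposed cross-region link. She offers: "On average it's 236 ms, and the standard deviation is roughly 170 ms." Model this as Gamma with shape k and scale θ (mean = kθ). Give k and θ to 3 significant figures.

k ≈ 1.93, θ ≈ 122

For Gamma(k, scale θ): mean = kθ, variance = kθ², so CV = 1/√k.
CV = SD/mean = 170/236 = 0.7203, hence k = 1/CV² = 1.93.
Then θ = mean/k = 236/1.93 = 122.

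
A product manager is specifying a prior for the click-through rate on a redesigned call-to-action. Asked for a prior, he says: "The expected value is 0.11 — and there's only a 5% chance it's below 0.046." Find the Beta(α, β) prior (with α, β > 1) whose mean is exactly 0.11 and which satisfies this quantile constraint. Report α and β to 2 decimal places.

With mean 0.11 fixed, write α = 0.11s, β = 0.89s where s = α+β.
Need P(θ < 0.046) = 0.05 under Beta(0.11s, 0.89s). Normal approximation: (q−m)/√(m(1−m)/s) ≈ z_{0.05} = -1.64, so s ≈ 0.11·0.89·(-1.64)²/(0.046−0.11)² = 64.7.
At s = 64.7: P(θ<0.046) ≈ 0.024. Adjusting to match 0.05 gives s ≈ 46.58.
So α = 0.11·46.58 ≈ 5.12, β = 0.89·46.58 ≈ 41.45.

α ≈ 5.12, β ≈ 41.45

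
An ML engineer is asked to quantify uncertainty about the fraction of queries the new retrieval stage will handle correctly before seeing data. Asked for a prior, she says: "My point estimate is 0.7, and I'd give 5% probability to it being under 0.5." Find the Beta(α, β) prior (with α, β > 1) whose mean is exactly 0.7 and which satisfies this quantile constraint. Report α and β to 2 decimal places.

With mean 0.7 fixed, write α = 0.7s, β = 0.3s where s = α+β.
Need P(θ < 0.5) = 0.05 under Beta(0.7s, 0.3s). Normal approximation: (q−m)/√(m(1−m)/s) ≈ z_{0.05} = -1.64, so s ≈ 0.7·0.3·(-1.64)²/(0.5−0.7)² = 14.2.
At s = 14.2: P(θ<0.5) ≈ 0.057. Adjusting to match 0.05 gives s ≈ 15.52.
So α = 0.7·15.52 ≈ 10.86, β = 0.3·15.52 ≈ 4.66.

α ≈ 10.86, β ≈ 4.66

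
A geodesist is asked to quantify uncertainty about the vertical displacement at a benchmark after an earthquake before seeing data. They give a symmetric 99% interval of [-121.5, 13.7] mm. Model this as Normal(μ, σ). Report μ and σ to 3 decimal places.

A symmetric 99% interval runs μ ± z·σ with z = 2.576.
Half-width = 67.6, so σ = 67.6/2.576 = 26.244.
μ is the interval midpoint, -53.900.

μ = -53.900, σ = 26.244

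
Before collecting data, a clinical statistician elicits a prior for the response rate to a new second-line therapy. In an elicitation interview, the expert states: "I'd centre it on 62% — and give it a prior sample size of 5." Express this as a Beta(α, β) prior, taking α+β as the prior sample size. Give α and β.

Under the effective-sample-size interpretation, Beta(α, β) has prior mean α/(α+β) and prior sample size α+β.
So α+β = 5 and α/(α+β) = 0.62, giving α = 0.62·5 = 3.1 and β = 5 − 3.1 = 1.9.

α = 3.1, β = 1.9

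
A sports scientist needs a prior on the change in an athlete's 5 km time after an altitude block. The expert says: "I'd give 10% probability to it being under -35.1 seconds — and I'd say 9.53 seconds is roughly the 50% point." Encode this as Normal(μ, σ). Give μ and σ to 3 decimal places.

For Normal(μ,σ), the p-quantile is μ + z_p·σ. Here z_{0.1} = -1.282, z_{0.5} = 0.
So -35.1 = μ − 1.282σ and 9.53 = μ + 0σ.
Subtracting: σ = (9.53 − -35.1)/(0 − (-1.282)) = 34.825.
Then μ = -35.1 − (-1.282)·34.825 = 9.530.

μ = 9.530, σ = 34.825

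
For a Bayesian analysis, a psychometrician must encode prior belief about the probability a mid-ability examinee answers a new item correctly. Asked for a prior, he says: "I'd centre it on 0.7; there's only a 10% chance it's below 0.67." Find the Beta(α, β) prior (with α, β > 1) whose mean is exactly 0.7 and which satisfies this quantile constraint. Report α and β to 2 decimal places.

α ≈ 271.87, β ≈ 116.52

With mean 0.7 fixed, write α = 0.7s, β = 0.3s where s = α+β.
Need P(θ < 0.67) = 0.1 under Beta(0.7s, 0.3s). Normal approximation: (q−m)/√(m(1−m)/s) ≈ z_{0.1} = -1.28, so s ≈ 0.7·0.3·(-1.28)²/(0.67−0.7)² = 383.2.
At s = 383.2: P(θ<0.67) ≈ 0.101. Adjusting to match 0.1 gives s ≈ 388.39.
So α = 0.7·388.39 ≈ 271.87, β = 0.3·388.39 ≈ 116.52.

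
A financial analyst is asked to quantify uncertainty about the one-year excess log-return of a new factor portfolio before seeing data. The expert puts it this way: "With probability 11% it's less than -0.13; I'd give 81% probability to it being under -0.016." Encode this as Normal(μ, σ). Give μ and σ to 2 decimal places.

μ = -0.06, σ = 0.05

For Normal(μ,σ), the p-quantile is μ + z_p·σ. Here z_{0.11} = -1.227, z_{0.81} = 0.8779.
So -0.13 = μ − 1.227σ and -0.016 = μ + 0.8779σ.
Subtracting: σ = (-0.016 − -0.13)/(0.8779 − (-1.227)) = 0.05.
Then μ = -0.13 − (-1.227)·0.05 = -0.06.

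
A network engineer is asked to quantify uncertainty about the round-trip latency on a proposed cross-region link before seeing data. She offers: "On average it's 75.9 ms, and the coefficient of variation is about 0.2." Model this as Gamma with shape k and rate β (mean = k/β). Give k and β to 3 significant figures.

k ≈ 25, β ≈ 0.329

For Gamma(k, rate β): mean = k/β, variance = k/β², so CV = 1/√k.
CV = 0.2, hence k = 1/CV² = 25.
Then β = k/mean = 25/75.9 = 0.329.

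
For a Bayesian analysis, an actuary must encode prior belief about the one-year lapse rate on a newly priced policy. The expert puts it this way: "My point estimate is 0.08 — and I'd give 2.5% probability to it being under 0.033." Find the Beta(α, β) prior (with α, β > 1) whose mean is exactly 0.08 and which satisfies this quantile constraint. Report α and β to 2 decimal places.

With mean 0.08 fixed, write α = 0.08s, β = 0.92s where s = α+β.
Need P(θ < 0.033) = 0.025 under Beta(0.08s, 0.92s). Normal approximation: (q−m)/√(m(1−m)/s) ≈ z_{0.025} = -1.96, so s ≈ 0.08·0.92·(-1.96)²/(0.033−0.08)² = 128.0.
At s = 128.0: P(θ<0.033) ≈ 0.008. Adjusting to match 0.025 gives s ≈ 86.75.
So α = 0.08·86.75 ≈ 6.94, β = 0.92·86.75 ≈ 79.81.

α ≈ 6.94, β ≈ 79.81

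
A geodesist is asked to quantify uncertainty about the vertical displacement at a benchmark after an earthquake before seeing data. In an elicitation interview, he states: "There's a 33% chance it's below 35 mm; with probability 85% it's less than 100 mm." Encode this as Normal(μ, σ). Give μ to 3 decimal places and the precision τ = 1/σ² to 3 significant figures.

μ = 54.368, τ = 0.000516

For Normal(μ,σ), the p-quantile is μ + z_p·σ. Here z_{0.33} = -0.4399, z_{0.85} = 1.036.
So 35 = μ − 0.4399σ and 100 = μ + 1.036σ.
Subtracting: σ = (100 − 35)/(1.036 − (-0.4399)) = 44.028.
Then μ = 35 − (-0.4399)·44.028 = 54.368.
Precision τ = 1/σ² = 1/44.03² = 0.000516.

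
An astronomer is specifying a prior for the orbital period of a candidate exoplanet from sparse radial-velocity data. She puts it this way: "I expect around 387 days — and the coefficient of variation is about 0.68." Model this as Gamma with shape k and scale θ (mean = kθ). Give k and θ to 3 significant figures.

k ≈ 2.16, θ ≈ 179

For Gamma(k, scale θ): mean = kθ, variance = kθ², so CV = 1/√k.
CV = 0.68, hence k = 1/CV² = 2.16.
Then θ = mean/k = 387/2.16 = 179.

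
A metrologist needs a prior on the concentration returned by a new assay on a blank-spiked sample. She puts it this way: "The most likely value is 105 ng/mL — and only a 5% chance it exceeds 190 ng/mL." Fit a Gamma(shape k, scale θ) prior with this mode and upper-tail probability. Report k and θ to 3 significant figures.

Gamma(k,θ) with k>1 has mode (k−1)θ, so θ = 105/(k−1).
Need P(X < 190) = 0.95 with θ tied to k this way. Start at k = 2, θ = 105: P(X<190) ≈ 0.540.
Too low — raise k to concentrate. Iterating converges to k ≈ 8.92.
Then θ = 105/(8.92−1) ≈ 13.3.

k ≈ 8.92, θ ≈ 13.3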